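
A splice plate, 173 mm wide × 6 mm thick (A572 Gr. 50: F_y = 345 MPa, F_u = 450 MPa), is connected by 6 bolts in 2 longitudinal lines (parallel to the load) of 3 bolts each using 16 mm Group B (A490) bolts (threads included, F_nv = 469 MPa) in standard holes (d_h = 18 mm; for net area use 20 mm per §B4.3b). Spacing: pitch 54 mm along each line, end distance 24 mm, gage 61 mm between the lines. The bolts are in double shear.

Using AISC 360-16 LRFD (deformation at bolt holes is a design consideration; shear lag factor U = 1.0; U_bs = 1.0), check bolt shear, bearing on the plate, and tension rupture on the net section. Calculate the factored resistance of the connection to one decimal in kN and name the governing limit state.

Bolt shear: A_b = π(16)²/4 = 201.06 mm². φR_n = 0.75 × 469 × 201.06 × 6 × 2 = 848.7 kN.
Bearing (6 mm plate, F_u = 450 MPa): end bolts L_c = 24 − 18/2 = 15, R_n = min(1.2×15×6×450, 2.4×16×6×450) = 48.6 kN/bolt; interior L_c = 54 − 18 = 36, R_n = 103.68 kN/bolt. φR_n = 0.75 × (2×48.6 + 4×103.68) = 383.9 kN.
Tension rupture (net): A_n = (173 − 2×20)×6 = 798 mm² (U = 1.0, A_e = A_n). φR_n = 0.75 × 450 × 798 = 269.3 kN.
Governing: min(848.7, 383.9, 269.3) = 269.3 kN → net-section rupture.

269.3 kN (net-section rupture governs)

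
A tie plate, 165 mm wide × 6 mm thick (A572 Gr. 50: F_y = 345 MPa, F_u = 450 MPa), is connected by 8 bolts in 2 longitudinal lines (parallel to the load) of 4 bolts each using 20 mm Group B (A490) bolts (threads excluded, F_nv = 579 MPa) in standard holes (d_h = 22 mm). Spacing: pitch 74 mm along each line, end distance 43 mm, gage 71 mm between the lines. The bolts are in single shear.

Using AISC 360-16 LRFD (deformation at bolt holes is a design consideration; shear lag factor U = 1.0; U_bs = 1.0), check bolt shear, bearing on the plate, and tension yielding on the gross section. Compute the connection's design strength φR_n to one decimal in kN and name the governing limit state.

307.4 kN (gross-section yield governs)

Bolt shear: A_b = π(20)²/4 = 314.16 mm². φR_n = 0.75 × 579 × 314.16 × 8 × 1 = 1091.4 kN.
Bearing (6 mm plate, F_u = 450 MPa): end bolts L_c = 43 − 22/2 = 32, R_n = min(1.2×32×6×450, 2.4×20×6×450) = 103.68 kN/bolt; interior L_c = 74 − 22 = 52, R_n = 129.6 kN/bolt. φR_n = 0.75 × (2×103.68 + 6×129.6) = 738.7 kN.
Tension yield (gross): A_g = 165×6 = 990 mm². φR_n = 0.90 × 345 × 990 = 307.4 kN.
Governing: min(1091.4, 738.7, 307.4) = 307.4 kN → gross-section yield.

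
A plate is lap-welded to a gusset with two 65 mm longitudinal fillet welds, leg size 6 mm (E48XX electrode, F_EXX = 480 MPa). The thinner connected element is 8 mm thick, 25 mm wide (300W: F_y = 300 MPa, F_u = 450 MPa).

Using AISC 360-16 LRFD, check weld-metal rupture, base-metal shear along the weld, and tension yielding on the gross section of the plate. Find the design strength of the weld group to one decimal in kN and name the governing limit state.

Weld metal: throat = 0.707×6 = 4.242 mm, L = 2×65 = 130 mm. φR_n = 0.75 × 0.6 × 480 × 4.242 × 130 = 119.1 kN.
Base metal shear (8 mm plate): yield φR_n = 1.0×0.6×300×8×130 = 187.2 kN; rupture φR_n = 0.75×0.6×450×8×130 = 210.6 kN; take 187.2 kN (yield).
Tension yield (gross): A_g = 25×8 = 200 mm². φR_n = 0.90 × 300 × 200 = 54.0 kN.
Governing: min(119.1, 187.2, 54.0) = 54.0 kN → gross-section yield.

54.0 kN (gross-section yield governs)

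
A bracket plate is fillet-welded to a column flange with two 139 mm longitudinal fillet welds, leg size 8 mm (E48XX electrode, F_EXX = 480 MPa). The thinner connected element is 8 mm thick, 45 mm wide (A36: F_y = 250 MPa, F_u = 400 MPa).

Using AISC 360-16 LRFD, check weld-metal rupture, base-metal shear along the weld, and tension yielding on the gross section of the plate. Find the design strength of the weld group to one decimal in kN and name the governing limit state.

81.0 kN (gross-section yield governs)

Weld metal: throat = 0.707×8 = 5.656 mm, L = 2×139 = 278 mm. φR_n = 0.75 × 0.6 × 480 × 5.656 × 278 = 339.6 kN.
Base metal shear (8 mm plate): yield φR_n = 1.0×0.6×250×8×278 = 333.6 kN; rupture φR_n = 0.75×0.6×400×8×278 = 400.3 kN; take 333.6 kN (yield).
Tension yield (gross): A_g = 45×8 = 360 mm². φR_n = 0.90 × 250 × 360 = 81.0 kN.
Governing: min(339.6, 333.6, 81.0) = 81.0 kN → gross-section yield.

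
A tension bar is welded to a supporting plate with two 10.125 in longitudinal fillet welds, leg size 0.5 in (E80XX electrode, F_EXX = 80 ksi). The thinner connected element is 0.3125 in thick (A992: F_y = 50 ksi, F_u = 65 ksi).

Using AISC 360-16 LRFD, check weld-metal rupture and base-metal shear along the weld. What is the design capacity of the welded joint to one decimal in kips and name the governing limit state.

Weld metal: throat = 0.707×0.5 = 0.3535 in, L = 2×10.125 = 20.25 in. φR_n = 0.75 × 0.6 × 80 × 0.3535 × 20.25 = 257.7 kips.
Base metal shear (0.3125 in plate): yield φR_n = 1.0×0.6×50×0.3125×20.25 = 189.8 kips; rupture φR_n = 0.75×0.6×65×0.3125×20.25 = 185.1 kips; take 185.1 kips (rupture).
Governing: min(257.7, 185.1) = 185.1 kips → base-metal shear.

185.1 kips (base-metal shear governs)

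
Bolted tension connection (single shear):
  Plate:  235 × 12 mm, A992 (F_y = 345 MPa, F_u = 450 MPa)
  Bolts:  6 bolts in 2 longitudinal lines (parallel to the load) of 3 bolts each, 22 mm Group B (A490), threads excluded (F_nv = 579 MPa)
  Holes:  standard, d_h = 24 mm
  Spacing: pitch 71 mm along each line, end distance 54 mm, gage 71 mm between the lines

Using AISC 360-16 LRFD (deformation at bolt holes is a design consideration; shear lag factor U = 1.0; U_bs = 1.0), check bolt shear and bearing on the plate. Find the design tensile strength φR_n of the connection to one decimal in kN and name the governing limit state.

Bolt shear: A_b = π(22)²/4 = 380.13 mm². φR_n = 0.75 × 579 × 380.13 × 6 × 1 = 990.4 kN.
Bearing (12 mm plate, F_u = 450 MPa): end bolts L_c = 54 − 24/2 = 42, R_n = min(1.2×42×12×450, 2.4×22×12×450) = 272.16 kN/bolt; interior L_c = 71 − 24 = 47, R_n = 285.12 kN/bolt. φR_n = 0.75 × (2×272.16 + 4×285.12) = 1263.6 kN.
Governing: min(990.4, 1263.6) = 990.4 kN → bolt shear.

990.4 kN (bolt shear governs)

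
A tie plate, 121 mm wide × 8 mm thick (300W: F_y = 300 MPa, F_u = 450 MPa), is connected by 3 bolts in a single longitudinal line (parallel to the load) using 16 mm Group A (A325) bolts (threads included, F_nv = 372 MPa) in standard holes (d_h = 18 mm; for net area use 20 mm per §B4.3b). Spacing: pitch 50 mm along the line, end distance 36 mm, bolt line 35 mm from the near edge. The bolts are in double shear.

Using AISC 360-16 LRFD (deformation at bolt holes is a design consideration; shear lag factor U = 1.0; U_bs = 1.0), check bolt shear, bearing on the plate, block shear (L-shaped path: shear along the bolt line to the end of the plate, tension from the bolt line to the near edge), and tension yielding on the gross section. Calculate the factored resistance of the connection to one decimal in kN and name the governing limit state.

206.8 kN (block shear governs)

Bolt shear: A_b = π(16)²/4 = 201.06 mm². φR_n = 0.75 × 372 × 201.06 × 3 × 2 = 336.6 kN.
Bearing (8 mm plate, F_u = 450 MPa): end bolts L_c = 36 − 18/2 = 27, R_n = min(1.2×27×8×450, 2.4×16×8×450) = 116.64 kN/bolt; interior L_c = 50 − 18 = 32, R_n = 138.24 kN/bolt. φR_n = 0.75 × (1×116.64 + 2×138.24) = 294.8 kN.
Block shear: shear path 1×[36+2×50] = 1×136 mm, A_gv = 1088, A_nv = 1×(136 − 2.5×20)×8 = 688 mm²; tension to near edge: (35 − 0.5×20)×8 = 200 mm². R_n = min(0.6×450×688, 0.6×300×1088) + 1.0×450×200 = min(185.76, 195.84) + 90 = 275.76 kN. φR_n = 0.75 × 275.76 = 206.8 kN.
Tension yield (gross): A_g = 121×8 = 968 mm². φR_n = 0.90 × 300 × 968 = 261.4 kN.
Governing: min(336.6, 294.8, 206.8, 261.4) = 206.8 kN → block shear.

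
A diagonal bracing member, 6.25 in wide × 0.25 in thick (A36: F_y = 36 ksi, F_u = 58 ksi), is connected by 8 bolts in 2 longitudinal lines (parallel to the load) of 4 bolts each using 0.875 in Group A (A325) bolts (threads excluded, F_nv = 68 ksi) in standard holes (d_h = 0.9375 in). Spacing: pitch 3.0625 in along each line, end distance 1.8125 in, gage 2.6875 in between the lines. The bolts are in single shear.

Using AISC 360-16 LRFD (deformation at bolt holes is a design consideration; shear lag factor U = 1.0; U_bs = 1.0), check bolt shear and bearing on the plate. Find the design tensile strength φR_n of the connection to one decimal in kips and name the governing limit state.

172.1 kips (bearing governs)

Bolt shear: A_b = π(0.875)²/4 = 0.60132 in². φR_n = 0.75 × 68 × 0.60132 × 8 × 1 = 245.3 kips.
Bearing (0.25 in plate, F_u = 58 ksi): end bolts L_c = 1.8125 − 0.9375/2 = 1.34375, R_n = min(1.2×1.34375×0.25×58, 2.4×0.875×0.25×58) = 23.381 kips/bolt; interior L_c = 3.0625 − 0.9375 = 2.125, R_n = 30.45 kips/bolt. φR_n = 0.75 × (2×23.381 + 6×30.45) = 172.1 kips.
Governing: min(245.3, 172.1) = 172.1 kips → bearing.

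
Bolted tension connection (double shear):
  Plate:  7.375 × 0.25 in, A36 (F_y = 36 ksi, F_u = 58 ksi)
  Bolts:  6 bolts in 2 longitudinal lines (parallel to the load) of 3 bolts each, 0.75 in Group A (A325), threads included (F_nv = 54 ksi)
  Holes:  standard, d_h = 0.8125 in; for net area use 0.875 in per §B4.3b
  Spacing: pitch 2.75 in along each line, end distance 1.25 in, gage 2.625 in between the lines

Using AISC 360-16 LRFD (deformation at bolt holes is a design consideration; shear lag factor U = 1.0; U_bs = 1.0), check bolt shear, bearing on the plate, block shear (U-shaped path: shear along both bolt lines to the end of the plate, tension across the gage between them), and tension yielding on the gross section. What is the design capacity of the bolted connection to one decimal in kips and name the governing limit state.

59.7 kips (gross-section yield governs)

Bolt shear: A_b = π(0.75)²/4 = 0.44179 in². φR_n = 0.75 × 54 × 0.44179 × 6 × 2 = 214.7 kips.
Bearing (0.25 in plate, F_u = 58 ksi): end bolts L_c = 1.25 − 0.8125/2 = 0.84375, R_n = min(1.2×0.84375×0.25×58, 2.4×0.75×0.25×58) = 14.681 kips/bolt; interior L_c = 2.75 − 0.8125 = 1.9375, R_n = 26.1 kips/bolt. φR_n = 0.75 × (2×14.681 + 4×26.1) = 100.3 kips.
Block shear: shear path 2×[1.25+2×2.75] = 2×6.75 in, A_gv = 3.375, A_nv = 2×(6.75 − 2.5×0.875)×0.25 = 2.2813 in²; tension across gage: (2.625 − 1×0.875)×0.25 = 0.4375 in². R_n = min(0.6×58×2.2813, 0.6×36×3.375) + 1.0×58×0.4375 = min(79.389, 72.9) + 25.375 = 98.275 kips. φR_n = 0.75 × 98.275 = 73.7 kips.
Tension yield (gross): A_g = 7.375×0.25 = 1.8438 in². φR_n = 0.90 × 36 × 1.8438 = 59.7 kips.
Governing: min(214.7, 100.3, 73.7, 59.7) = 59.7 kips → gross-section yield.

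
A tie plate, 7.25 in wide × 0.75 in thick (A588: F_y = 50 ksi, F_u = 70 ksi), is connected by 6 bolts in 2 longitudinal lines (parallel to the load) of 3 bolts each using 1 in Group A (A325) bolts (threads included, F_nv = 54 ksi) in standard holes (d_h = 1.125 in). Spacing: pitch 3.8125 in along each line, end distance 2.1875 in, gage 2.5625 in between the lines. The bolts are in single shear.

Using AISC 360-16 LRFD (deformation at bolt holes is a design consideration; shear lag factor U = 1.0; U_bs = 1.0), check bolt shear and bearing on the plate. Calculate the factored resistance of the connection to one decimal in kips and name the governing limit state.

Bolt shear: A_b = π(1)²/4 = 0.7854 in². φR_n = 0.75 × 54 × 0.7854 × 6 × 1 = 190.9 kips.
Bearing (0.75 in plate, F_u = 70 ksi): end bolts L_c = 2.1875 − 1.125/2 = 1.625, R_n = min(1.2×1.625×0.75×70, 2.4×1×0.75×70) = 102.38 kips/bolt; interior L_c = 3.8125 − 1.125 = 2.6875, R_n = 126 kips/bolt. φR_n = 0.75 × (2×102.38 + 4×126) = 531.6 kips.
Governing: min(190.9, 531.6) = 190.9 kips → bolt shear.

190.9 kips (bolt shear governs)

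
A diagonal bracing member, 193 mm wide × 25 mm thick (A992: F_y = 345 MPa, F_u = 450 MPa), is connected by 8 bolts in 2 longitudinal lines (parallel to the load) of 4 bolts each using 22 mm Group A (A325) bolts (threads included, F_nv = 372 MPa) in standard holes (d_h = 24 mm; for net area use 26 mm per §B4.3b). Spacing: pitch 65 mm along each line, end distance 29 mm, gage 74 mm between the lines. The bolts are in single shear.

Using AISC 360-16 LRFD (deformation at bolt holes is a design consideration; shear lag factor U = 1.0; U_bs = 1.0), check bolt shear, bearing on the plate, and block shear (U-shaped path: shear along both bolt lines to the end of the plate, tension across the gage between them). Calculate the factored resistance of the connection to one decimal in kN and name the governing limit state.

Bolt shear: A_b = π(22)²/4 = 380.13 mm². φR_n = 0.75 × 372 × 380.13 × 8 × 1 = 848.5 kN.
Bearing (25 mm plate, F_u = 450 MPa): end bolts L_c = 29 − 24/2 = 17, R_n = min(1.2×17×25×450, 2.4×22×25×450) = 229.5 kN/bolt; interior L_c = 65 − 24 = 41, R_n = 553.5 kN/bolt. φR_n = 0.75 × (2×229.5 + 6×553.5) = 2835.0 kN.
Block shear: shear path 2×[29+3×65] = 2×224 mm, A_gv = 11200, A_nv = 2×(224 − 3.5×26)×25 = 6650 mm²; tension across gage: (74 − 1×26)×25 = 1200 mm². R_n = min(0.6×450×6650, 0.6×345×11200) + 1.0×450×1200 = min(1795.5, 2318.4) + 540 = 2335.5 kN. φR_n = 0.75 × 2335.5 = 1751.6 kN.
Governing: min(848.5, 2835.0, 1751.6) = 848.5 kN → bolt shear.

848.5 kN (bolt shear governs)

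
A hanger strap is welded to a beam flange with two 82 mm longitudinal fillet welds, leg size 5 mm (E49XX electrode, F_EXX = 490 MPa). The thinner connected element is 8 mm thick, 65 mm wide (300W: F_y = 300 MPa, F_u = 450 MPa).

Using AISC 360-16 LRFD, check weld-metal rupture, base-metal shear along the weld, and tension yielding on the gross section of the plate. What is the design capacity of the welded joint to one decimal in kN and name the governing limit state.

127.8 kN (weld metal governs)

Weld metal: throat = 0.707×5 = 3.535 mm, L = 2×82 = 164 mm. φR_n = 0.75 × 0.6 × 490 × 3.535 × 164 = 127.8 kN.
Base metal shear (8 mm plate): yield φR_n = 1.0×0.6×300×8×164 = 236.2 kN; rupture φR_n = 0.75×0.6×450×8×164 = 265.7 kN; take 236.2 kN (yield).
Tension yield (gross): A_g = 65×8 = 520 mm². φR_n = 0.90 × 300 × 520 = 140.4 kN.
Governing: min(127.8, 236.2, 140.4) = 127.8 kN → weld metal.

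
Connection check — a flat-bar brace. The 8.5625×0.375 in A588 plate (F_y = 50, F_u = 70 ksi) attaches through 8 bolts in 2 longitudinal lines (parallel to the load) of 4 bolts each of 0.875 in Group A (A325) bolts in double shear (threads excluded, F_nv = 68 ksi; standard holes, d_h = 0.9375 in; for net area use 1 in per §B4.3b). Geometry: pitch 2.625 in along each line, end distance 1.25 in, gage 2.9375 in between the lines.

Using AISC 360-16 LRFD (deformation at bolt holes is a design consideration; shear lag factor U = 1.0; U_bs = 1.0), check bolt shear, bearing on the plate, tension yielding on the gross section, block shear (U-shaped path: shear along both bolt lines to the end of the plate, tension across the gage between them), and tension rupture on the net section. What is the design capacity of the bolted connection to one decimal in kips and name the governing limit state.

129.2 kips (net-section rupture governs)

Bolt shear: A_b = π(0.875)²/4 = 0.60132 in². φR_n = 0.75 × 68 × 0.60132 × 8 × 2 = 490.7 kips.
Bearing (0.375 in plate, F_u = 70 ksi): end bolts L_c = 1.25 − 0.9375/2 = 0.78125, R_n = min(1.2×0.78125×0.375×70, 2.4×0.875×0.375×70) = 24.609 kips/bolt; interior L_c = 2.625 − 0.9375 = 1.6875, R_n = 53.156 kips/bolt. φR_n = 0.75 × (2×24.609 + 6×53.156) = 276.1 kips.
Tension yield (gross): A_g = 8.5625×0.375 = 3.2109 in². φR_n = 0.90 × 50 × 3.2109 = 144.5 kips.
Block shear: shear path 2×[1.25+3×2.625] = 2×9.125 in, A_gv = 6.8438, A_nv = 2×(9.125 − 3.5×1)×0.375 = 4.2188 in²; tension across gage: (2.9375 − 1×1)×0.375 = 0.72656 in². R_n = min(0.6×70×4.2188, 0.6×50×6.8438) + 1.0×70×0.72656 = min(177.19, 205.31) + 50.859 = 228.05 kips. φR_n = 0.75 × 228.05 = 171.0 kips.
Tension rupture (net): A_n = (8.5625 − 2×1)×0.375 = 2.4609 in² (U = 1.0, A_e = A_n). φR_n = 0.75 × 70 × 2.4609 = 129.2 kips.
Governing: min(490.7, 276.1, 144.5, 171.0, 129.2) = 129.2 kips → net-section rupture.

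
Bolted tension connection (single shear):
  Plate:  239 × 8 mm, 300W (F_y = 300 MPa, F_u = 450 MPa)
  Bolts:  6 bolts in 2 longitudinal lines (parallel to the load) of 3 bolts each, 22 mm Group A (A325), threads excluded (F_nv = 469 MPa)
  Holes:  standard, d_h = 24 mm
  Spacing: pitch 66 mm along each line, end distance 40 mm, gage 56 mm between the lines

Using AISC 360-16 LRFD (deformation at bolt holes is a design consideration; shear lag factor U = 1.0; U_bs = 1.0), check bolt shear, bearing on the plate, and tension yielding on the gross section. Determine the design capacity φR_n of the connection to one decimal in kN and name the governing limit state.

Bolt shear: A_b = π(22)²/4 = 380.13 mm². φR_n = 0.75 × 469 × 380.13 × 6 × 1 = 802.3 kN.
Bearing (8 mm plate, F_u = 450 MPa): end bolts L_c = 40 − 24/2 = 28, R_n = min(1.2×28×8×450, 2.4×22×8×450) = 120.96 kN/bolt; interior L_c = 66 − 24 = 42, R_n = 181.44 kN/bolt. φR_n = 0.75 × (2×120.96 + 4×181.44) = 725.8 kN.
Tension yield (gross): A_g = 239×8 = 1912 mm². φR_n = 0.90 × 300 × 1912 = 516.2 kN.
Governing: min(802.3, 725.8, 516.2) = 516.2 kN → gross-section yield.

516.2 kN (gross-section yield governs)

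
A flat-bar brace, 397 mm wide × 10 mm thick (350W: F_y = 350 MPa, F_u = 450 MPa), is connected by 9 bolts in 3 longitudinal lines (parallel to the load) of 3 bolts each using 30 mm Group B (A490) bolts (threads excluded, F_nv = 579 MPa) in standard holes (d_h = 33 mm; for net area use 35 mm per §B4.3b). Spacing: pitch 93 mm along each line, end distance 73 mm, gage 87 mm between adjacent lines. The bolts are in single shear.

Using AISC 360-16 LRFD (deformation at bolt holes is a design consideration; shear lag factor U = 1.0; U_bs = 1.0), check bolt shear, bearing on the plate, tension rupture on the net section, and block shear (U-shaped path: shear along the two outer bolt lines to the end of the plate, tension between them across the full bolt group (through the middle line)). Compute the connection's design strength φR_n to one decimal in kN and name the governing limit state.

985.5 kN (net-section rupture governs)

Bolt shear: A_b = π(30)²/4 = 706.86 mm². φR_n = 0.75 × 579 × 706.86 × 9 × 1 = 2762.6 kN.
Bearing (10 mm plate, F_u = 450 MPa): end bolts L_c = 73 − 33/2 = 56.5, R_n = min(1.2×56.5×10×450, 2.4×30×10×450) = 305.1 kN/bolt; interior L_c = 93 − 33 = 60, R_n = 324 kN/bolt. φR_n = 0.75 × (3×305.1 + 6×324) = 2144.5 kN.
Tension rupture (net): A_n = (397 − 3×35)×10 = 2920 mm² (U = 1.0, A_e = A_n). φR_n = 0.75 × 450 × 2920 = 985.5 kN.
Block shear: shear path 2×[73+2×93] = 2×259 mm, A_gv = 5180, A_nv = 2×(259 − 2.5×35)×10 = 3430 mm²; tension across gage: (174 − 2×35)×10 = 1040 mm². R_n = min(0.6×450×3430, 0.6×350×5180) + 1.0×450×1040 = min(926.1, 1087.8) + 468 = 1394.1 kN. φR_n = 0.75 × 1394.1 = 1045.6 kN.
Governing: min(2762.6, 2144.5, 985.5, 1045.6) = 985.5 kN → net-section rupture.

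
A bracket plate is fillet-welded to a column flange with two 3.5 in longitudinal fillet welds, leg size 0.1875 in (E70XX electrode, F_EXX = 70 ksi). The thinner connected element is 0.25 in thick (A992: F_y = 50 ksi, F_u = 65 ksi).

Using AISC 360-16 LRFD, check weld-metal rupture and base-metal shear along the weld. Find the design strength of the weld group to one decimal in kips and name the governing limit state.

Weld metal: throat = 0.707×0.1875 = 0.13256 in, L = 2×3.5 = 7 in. φR_n = 0.75 × 0.6 × 70 × 0.13256 × 7 = 29.2 kips.
Base metal shear (0.25 in plate): yield φR_n = 1.0×0.6×50×0.25×7 = 52.5 kips; rupture φR_n = 0.75×0.6×65×0.25×7 = 51.2 kips; take 51.2 kips (rupture).
Governing: min(29.2, 51.2) = 29.2 kips → weld metal.

29.2 kips (weld metal governs)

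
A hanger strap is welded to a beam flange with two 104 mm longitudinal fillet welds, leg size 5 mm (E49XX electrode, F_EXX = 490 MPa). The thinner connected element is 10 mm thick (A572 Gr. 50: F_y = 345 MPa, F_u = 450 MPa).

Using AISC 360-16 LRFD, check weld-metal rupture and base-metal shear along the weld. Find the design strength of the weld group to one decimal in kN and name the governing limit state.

Weld metal: throat = 0.707×5 = 3.535 mm, L = 2×104 = 208 mm. φR_n = 0.75 × 0.6 × 490 × 3.535 × 208 = 162.1 kN.
Base metal shear (10 mm plate): yield φR_n = 1.0×0.6×345×10×208 = 430.6 kN; rupture φR_n = 0.75×0.6×450×10×208 = 421.2 kN; take 421.2 kN (rupture).
Governing: min(162.1, 421.2) = 162.1 kN → weld metal.

162.1 kN (weld metal governs)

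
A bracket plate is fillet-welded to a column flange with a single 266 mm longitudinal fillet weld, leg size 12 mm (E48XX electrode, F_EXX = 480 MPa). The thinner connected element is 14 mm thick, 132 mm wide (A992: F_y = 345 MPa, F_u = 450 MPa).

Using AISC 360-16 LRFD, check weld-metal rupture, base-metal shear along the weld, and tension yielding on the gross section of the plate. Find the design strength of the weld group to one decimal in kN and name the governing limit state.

487.5 kN (weld metal governs)

Weld metal: throat = 0.707×12 = 8.484 mm, L = 266 mm. φR_n = 0.75 × 0.6 × 480 × 8.484 × 266 = 487.5 kN.
Base metal shear (14 mm plate): yield φR_n = 1.0×0.6×345×14×266 = 770.9 kN; rupture φR_n = 0.75×0.6×450×14×266 = 754.1 kN; take 754.1 kN (rupture).
Tension yield (gross): A_g = 132×14 = 1848 mm². φR_n = 0.90 × 345 × 1848 = 573.8 kN.
Governing: min(487.5, 754.1, 573.8) = 487.5 kN → weld metal.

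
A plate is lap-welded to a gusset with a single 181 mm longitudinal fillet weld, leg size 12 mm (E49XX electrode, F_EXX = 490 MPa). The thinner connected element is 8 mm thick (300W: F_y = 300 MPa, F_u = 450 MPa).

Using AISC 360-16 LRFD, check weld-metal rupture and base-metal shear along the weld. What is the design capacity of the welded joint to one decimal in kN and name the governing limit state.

260.6 kN (base-metal shear governs)

Weld metal: throat = 0.707×12 = 8.484 mm, L = 181 mm. φR_n = 0.75 × 0.6 × 490 × 8.484 × 181 = 338.6 kN.
Base metal shear (8 mm plate): yield φR_n = 1.0×0.6×300×8×181 = 260.6 kN; rupture φR_n = 0.75×0.6×450×8×181 = 293.2 kN; take 260.6 kN (yield).
Governing: min(338.6, 260.6) = 260.6 kN → base-metal shear.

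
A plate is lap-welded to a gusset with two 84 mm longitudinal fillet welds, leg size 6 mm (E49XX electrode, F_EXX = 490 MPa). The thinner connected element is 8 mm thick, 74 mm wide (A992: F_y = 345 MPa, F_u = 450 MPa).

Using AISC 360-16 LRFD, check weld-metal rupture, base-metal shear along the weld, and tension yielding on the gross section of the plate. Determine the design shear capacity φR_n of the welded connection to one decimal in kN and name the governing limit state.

157.1 kN (weld metal governs)

Weld metal: throat = 0.707×6 = 4.242 mm, L = 2×84 = 168 mm. φR_n = 0.75 × 0.6 × 490 × 4.242 × 168 = 157.1 kN.
Base metal shear (8 mm plate): yield φR_n = 1.0×0.6×345×8×168 = 278.2 kN; rupture φR_n = 0.75×0.6×450×8×168 = 272.2 kN; take 272.2 kN (rupture).
Tension yield (gross): A_g = 74×8 = 592 mm². φR_n = 0.90 × 345 × 592 = 183.8 kN.
Governing: min(157.1, 272.2, 183.8) = 157.1 kN → weld metal.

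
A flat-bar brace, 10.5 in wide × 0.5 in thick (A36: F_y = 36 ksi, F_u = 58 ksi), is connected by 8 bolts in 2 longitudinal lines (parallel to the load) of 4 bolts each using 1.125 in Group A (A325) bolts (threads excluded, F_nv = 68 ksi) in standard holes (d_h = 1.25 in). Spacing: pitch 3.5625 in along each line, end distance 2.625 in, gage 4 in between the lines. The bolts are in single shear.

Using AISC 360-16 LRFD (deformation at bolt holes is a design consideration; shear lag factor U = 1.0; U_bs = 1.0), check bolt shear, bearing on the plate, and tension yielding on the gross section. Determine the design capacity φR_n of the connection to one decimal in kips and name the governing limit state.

Bolt shear: A_b = π(1.125)²/4 = 0.99402 in². φR_n = 0.75 × 68 × 0.99402 × 8 × 1 = 405.6 kips.
Bearing (0.5 in plate, F_u = 58 ksi): end bolts L_c = 2.625 − 1.25/2 = 2, R_n = min(1.2×2×0.5×58, 2.4×1.125×0.5×58) = 69.6 kips/bolt; interior L_c = 3.5625 − 1.25 = 2.3125, R_n = 78.3 kips/bolt. φR_n = 0.75 × (2×69.6 + 6×78.3) = 456.8 kips.
Tension yield (gross): A_g = 10.5×0.5 = 5.25 in². φR_n = 0.90 × 36 × 5.25 = 170.1 kips.
Governing: min(405.6, 456.8, 170.1) = 170.1 kips → gross-section yield.

170.1 kips (gross-section yield governs)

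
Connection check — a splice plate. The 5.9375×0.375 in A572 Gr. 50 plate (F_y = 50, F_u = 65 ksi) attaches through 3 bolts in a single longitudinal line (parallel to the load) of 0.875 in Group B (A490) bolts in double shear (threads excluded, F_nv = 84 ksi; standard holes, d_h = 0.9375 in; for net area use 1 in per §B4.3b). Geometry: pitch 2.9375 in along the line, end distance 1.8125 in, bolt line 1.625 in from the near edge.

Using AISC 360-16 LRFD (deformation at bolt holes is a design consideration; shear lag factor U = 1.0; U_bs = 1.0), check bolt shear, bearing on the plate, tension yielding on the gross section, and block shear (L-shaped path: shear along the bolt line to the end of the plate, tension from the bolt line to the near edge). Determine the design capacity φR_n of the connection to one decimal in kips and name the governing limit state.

77.5 kips (block shear governs)

Bolt shear: A_b = π(0.875)²/4 = 0.60132 in². φR_n = 0.75 × 84 × 0.60132 × 3 × 2 = 227.3 kips.
Bearing (0.375 in plate, F_u = 65 ksi): end bolts L_c = 1.8125 − 0.9375/2 = 1.34375, R_n = min(1.2×1.34375×0.375×65, 2.4×0.875×0.375×65) = 39.305 kips/bolt; interior L_c = 2.9375 − 0.9375 = 2, R_n = 51.188 kips/bolt. φR_n = 0.75 × (1×39.305 + 2×51.188) = 106.3 kips.
Tension yield (gross): A_g = 5.9375×0.375 = 2.2266 in². φR_n = 0.90 × 50 × 2.2266 = 100.2 kips.
Block shear: shear path 1×[1.8125+2×2.9375] = 1×7.6875 in, A_gv = 2.8828, A_nv = 1×(7.6875 − 2.5×1)×0.375 = 1.9453 in²; tension to near edge: (1.625 − 0.5×1)×0.375 = 0.42188 in². R_n = min(0.6×65×1.9453, 0.6×50×2.8828) + 1.0×65×0.42188 = min(75.867, 86.484) + 27.422 = 103.29 kips. φR_n = 0.75 × 103.29 = 77.5 kips.
Governing: min(227.3, 106.3, 100.2, 77.5) = 77.5 kips → block shear.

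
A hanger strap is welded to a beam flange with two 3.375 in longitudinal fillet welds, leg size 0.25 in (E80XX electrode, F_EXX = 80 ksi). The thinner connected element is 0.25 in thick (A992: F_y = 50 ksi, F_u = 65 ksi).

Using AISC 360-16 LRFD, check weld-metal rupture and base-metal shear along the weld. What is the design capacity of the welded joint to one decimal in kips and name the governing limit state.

Weld metal: throat = 0.707×0.25 = 0.17675 in, L = 2×3.375 = 6.75 in. φR_n = 0.75 × 0.6 × 80 × 0.17675 × 6.75 = 43.0 kips.
Base metal shear (0.25 in plate): yield φR_n = 1.0×0.6×50×0.25×6.75 = 50.6 kips; rupture φR_n = 0.75×0.6×65×0.25×6.75 = 49.4 kips; take 49.4 kips (rupture).
Governing: min(43.0, 49.4) = 43.0 kips → weld metal.

43.0 kips (weld metal governs)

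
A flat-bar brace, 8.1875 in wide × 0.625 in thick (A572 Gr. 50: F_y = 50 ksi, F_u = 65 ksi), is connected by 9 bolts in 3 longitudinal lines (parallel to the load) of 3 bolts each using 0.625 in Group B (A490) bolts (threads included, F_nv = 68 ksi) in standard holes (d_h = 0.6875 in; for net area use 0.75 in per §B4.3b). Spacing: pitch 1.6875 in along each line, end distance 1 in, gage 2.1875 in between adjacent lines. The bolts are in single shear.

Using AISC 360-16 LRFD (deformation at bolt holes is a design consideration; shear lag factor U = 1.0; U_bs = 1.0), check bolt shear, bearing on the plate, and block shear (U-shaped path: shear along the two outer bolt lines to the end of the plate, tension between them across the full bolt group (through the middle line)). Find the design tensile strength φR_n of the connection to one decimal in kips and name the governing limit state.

Bolt shear: A_b = π(0.625)²/4 = 0.3068 in². φR_n = 0.75 × 68 × 0.3068 × 9 × 1 = 140.8 kips.
Bearing (0.625 in plate, F_u = 65 ksi): end bolts L_c = 1 − 0.6875/2 = 0.65625, R_n = min(1.2×0.65625×0.625×65, 2.4×0.625×0.625×65) = 31.992 kips/bolt; interior L_c = 1.6875 − 0.6875 = 1, R_n = 48.75 kips/bolt. φR_n = 0.75 × (3×31.992 + 6×48.75) = 291.4 kips.
Block shear: shear path 2×[1+2×1.6875] = 2×4.375 in, A_gv = 5.4688, A_nv = 2×(4.375 − 2.5×0.75)×0.625 = 3.125 in²; tension across gage: (4.375 − 2×0.75)×0.625 = 1.7969 in². R_n = min(0.6×65×3.125, 0.6×50×5.4688) + 1.0×65×1.7969 = min(121.88, 164.06) + 116.8 = 238.68 kips. φR_n = 0.75 × 238.68 = 179.0 kips.
Governing: min(140.8, 291.4, 179.0) = 140.8 kips → bolt shear.

140.8 kips (bolt shear governs)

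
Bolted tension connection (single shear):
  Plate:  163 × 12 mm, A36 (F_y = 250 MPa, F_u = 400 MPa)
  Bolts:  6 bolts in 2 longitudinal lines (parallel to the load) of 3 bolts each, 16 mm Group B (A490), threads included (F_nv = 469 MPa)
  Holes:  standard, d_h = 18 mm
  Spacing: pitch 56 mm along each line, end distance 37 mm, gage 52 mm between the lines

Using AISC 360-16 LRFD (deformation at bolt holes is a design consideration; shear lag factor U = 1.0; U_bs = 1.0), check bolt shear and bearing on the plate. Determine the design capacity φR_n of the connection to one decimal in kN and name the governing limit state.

424.3 kN (bolt shear governs)

Bolt shear: A_b = π(16)²/4 = 201.06 mm². φR_n = 0.75 × 469 × 201.06 × 6 × 1 = 424.3 kN.
Bearing (12 mm plate, F_u = 400 MPa): end bolts L_c = 37 − 18/2 = 28, R_n = min(1.2×28×12×400, 2.4×16×12×400) = 161.28 kN/bolt; interior L_c = 56 − 18 = 38, R_n = 184.32 kN/bolt. φR_n = 0.75 × (2×161.28 + 4×184.32) = 794.9 kN.
Governing: min(424.3, 794.9) = 424.3 kN → bolt shear.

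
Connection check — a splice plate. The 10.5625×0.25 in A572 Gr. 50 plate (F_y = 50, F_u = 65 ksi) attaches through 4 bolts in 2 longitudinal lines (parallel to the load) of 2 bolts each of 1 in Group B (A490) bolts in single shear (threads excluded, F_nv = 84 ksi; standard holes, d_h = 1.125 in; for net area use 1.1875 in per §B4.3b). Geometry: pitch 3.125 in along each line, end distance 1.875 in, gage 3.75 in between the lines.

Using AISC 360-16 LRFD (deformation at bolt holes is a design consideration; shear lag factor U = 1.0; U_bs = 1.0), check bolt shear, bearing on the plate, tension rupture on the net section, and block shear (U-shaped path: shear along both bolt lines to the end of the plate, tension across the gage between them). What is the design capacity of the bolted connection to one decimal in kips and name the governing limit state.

78.3 kips (block shear governs)

Bolt shear: A_b = π(1)²/4 = 0.7854 in². φR_n = 0.75 × 84 × 0.7854 × 4 × 1 = 197.9 kips.
Bearing (0.25 in plate, F_u = 65 ksi): end bolts L_c = 1.875 − 1.125/2 = 1.3125, R_n = min(1.2×1.3125×0.25×65, 2.4×1×0.25×65) = 25.594 kips/bolt; interior L_c = 3.125 − 1.125 = 2, R_n = 39 kips/bolt. φR_n = 0.75 × (2×25.594 + 2×39) = 96.9 kips.
Tension rupture (net): A_n = (10.5625 − 2×1.1875)×0.25 = 2.0469 in² (U = 1.0, A_e = A_n). φR_n = 0.75 × 65 × 2.0469 = 99.8 kips.
Block shear: shear path 2×[1.875+1×3.125] = 2×5 in, A_gv = 2.5, A_nv = 2×(5 − 1.5×1.1875)×0.25 = 1.6094 in²; tension across gage: (3.75 − 1×1.1875)×0.25 = 0.64063 in². R_n = min(0.6×65×1.6094, 0.6×50×2.5) + 1.0×65×0.64063 = min(62.767, 75) + 41.641 = 104.41 kips. φR_n = 0.75 × 104.41 = 78.3 kips.
Governing: min(197.9, 96.9, 99.8, 78.3) = 78.3 kips → block shear.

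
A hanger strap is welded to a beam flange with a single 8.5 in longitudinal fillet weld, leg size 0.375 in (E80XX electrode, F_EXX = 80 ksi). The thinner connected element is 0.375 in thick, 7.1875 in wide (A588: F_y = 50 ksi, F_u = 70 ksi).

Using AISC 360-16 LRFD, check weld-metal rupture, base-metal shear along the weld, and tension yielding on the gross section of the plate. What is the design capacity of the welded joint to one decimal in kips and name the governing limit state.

Weld metal: throat = 0.707×0.375 = 0.26513 in, L = 8.5 in. φR_n = 0.75 × 0.6 × 80 × 0.26513 × 8.5 = 81.1 kips.
Base metal shear (0.375 in plate): yield φR_n = 1.0×0.6×50×0.375×8.5 = 95.6 kips; rupture φR_n = 0.75×0.6×70×0.375×8.5 = 100.4 kips; take 95.6 kips (yield).
Tension yield (gross): A_g = 7.1875×0.375 = 2.6953 in². φR_n = 0.90 × 50 × 2.6953 = 121.3 kips.
Governing: min(81.1, 95.6, 121.3) = 81.1 kips → weld metal.

81.1 kips (weld metal governs)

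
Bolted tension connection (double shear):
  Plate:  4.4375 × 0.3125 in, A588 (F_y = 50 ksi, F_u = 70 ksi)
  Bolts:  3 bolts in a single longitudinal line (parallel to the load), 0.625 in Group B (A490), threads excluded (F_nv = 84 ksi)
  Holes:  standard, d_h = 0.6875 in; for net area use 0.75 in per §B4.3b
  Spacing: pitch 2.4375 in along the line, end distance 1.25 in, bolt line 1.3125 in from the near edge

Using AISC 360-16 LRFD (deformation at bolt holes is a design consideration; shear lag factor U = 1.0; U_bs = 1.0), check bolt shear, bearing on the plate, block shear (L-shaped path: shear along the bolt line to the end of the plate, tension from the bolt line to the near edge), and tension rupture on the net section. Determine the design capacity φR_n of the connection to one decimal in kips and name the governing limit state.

57.2 kips (block shear governs)

Bolt shear: A_b = π(0.625)²/4 = 0.3068 in². φR_n = 0.75 × 84 × 0.3068 × 3 × 2 = 116.0 kips.
Bearing (0.3125 in plate, F_u = 70 ksi): end bolts L_c = 1.25 − 0.6875/2 = 0.90625, R_n = min(1.2×0.90625×0.3125×70, 2.4×0.625×0.3125×70) = 23.789 kips/bolt; interior L_c = 2.4375 − 0.6875 = 1.75, R_n = 32.813 kips/bolt. φR_n = 0.75 × (1×23.789 + 2×32.813) = 67.1 kips.
Block shear: shear path 1×[1.25+2×2.4375] = 1×6.125 in, A_gv = 1.9141, A_nv = 1×(6.125 − 2.5×0.75)×0.3125 = 1.3281 in²; tension to near edge: (1.3125 − 0.5×0.75)×0.3125 = 0.29297 in². R_n = min(0.6×70×1.3281, 0.6×50×1.9141) + 1.0×70×0.29297 = min(55.78, 57.423) + 20.508 = 76.288 kips. φR_n = 0.75 × 76.288 = 57.2 kips.
Tension rupture (net): A_n = (4.4375 − 1×0.75)×0.3125 = 1.1523 in² (U = 1.0, A_e = A_n). φR_n = 0.75 × 70 × 1.1523 = 60.5 kips.
Governing: min(116.0, 67.1, 57.2, 60.5) = 57.2 kips → block shear.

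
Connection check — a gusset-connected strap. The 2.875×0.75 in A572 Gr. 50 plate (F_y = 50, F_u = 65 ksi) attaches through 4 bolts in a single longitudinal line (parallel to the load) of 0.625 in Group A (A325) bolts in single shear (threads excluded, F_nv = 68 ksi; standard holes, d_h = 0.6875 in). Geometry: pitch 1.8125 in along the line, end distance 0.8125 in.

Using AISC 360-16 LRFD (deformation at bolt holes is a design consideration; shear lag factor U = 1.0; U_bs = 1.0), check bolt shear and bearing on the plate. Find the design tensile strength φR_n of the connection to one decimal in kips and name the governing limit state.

62.6 kips (bolt shear governs)

Bolt shear: A_b = π(0.625)²/4 = 0.3068 in². φR_n = 0.75 × 68 × 0.3068 × 4 × 1 = 62.6 kips.
Bearing (0.75 in plate, F_u = 65 ksi): end bolts L_c = 0.8125 − 0.6875/2 = 0.46875, R_n = min(1.2×0.46875×0.75×65, 2.4×0.625×0.75×65) = 27.422 kips/bolt; interior L_c = 1.8125 − 0.6875 = 1.125, R_n = 65.813 kips/bolt. φR_n = 0.75 × (1×27.422 + 3×65.813) = 168.6 kips.
Governing: min(62.6, 168.6) = 62.6 kips → bolt shear.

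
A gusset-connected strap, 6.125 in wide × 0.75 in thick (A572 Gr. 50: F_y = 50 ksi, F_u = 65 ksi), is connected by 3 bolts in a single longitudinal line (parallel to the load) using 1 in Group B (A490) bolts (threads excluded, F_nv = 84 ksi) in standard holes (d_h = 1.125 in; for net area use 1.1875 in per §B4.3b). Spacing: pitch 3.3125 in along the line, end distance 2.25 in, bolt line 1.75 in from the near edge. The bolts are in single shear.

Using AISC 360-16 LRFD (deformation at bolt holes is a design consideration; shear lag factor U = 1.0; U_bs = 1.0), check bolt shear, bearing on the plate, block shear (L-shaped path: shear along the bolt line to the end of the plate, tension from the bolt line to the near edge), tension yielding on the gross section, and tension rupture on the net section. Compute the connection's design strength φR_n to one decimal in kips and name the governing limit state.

148.4 kips (bolt shear governs)

Bolt shear: A_b = π(1)²/4 = 0.7854 in². φR_n = 0.75 × 84 × 0.7854 × 3 × 1 = 148.4 kips.
Bearing (0.75 in plate, F_u = 65 ksi): end bolts L_c = 2.25 − 1.125/2 = 1.6875, R_n = min(1.2×1.6875×0.75×65, 2.4×1×0.75×65) = 98.719 kips/bolt; interior L_c = 3.3125 − 1.125 = 2.1875, R_n = 117 kips/bolt. φR_n = 0.75 × (1×98.719 + 2×117) = 249.5 kips.
Block shear: shear path 1×[2.25+2×3.3125] = 1×8.875 in, A_gv = 6.6563, A_nv = 1×(8.875 − 2.5×1.1875)×0.75 = 4.4297 in²; tension to near edge: (1.75 − 0.5×1.1875)×0.75 = 0.86719 in². R_n = min(0.6×65×4.4297, 0.6×50×6.6563) + 1.0×65×0.86719 = min(172.76, 199.69) + 56.367 = 229.13 kips. φR_n = 0.75 × 229.13 = 171.8 kips.
Tension yield (gross): A_g = 6.125×0.75 = 4.5938 in². φR_n = 0.90 × 50 × 4.5938 = 206.7 kips.
Tension rupture (net): A_n = (6.125 − 1×1.1875)×0.75 = 3.7031 in² (U = 1.0, A_e = A_n). φR_n = 0.75 × 65 × 3.7031 = 180.5 kips.
Governing: min(148.4, 249.5, 171.8, 206.7, 180.5) = 148.4 kips → bolt shear.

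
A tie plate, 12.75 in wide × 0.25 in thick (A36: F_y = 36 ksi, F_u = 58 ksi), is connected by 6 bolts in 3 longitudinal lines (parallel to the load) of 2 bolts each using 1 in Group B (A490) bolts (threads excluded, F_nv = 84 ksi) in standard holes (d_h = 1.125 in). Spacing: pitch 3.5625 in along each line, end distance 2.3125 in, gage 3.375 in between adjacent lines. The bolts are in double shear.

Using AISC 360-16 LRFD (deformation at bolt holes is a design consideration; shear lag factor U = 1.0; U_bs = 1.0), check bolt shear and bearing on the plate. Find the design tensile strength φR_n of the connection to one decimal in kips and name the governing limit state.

Bolt shear: A_b = π(1)²/4 = 0.7854 in². φR_n = 0.75 × 84 × 0.7854 × 6 × 2 = 593.8 kips.
Bearing (0.25 in plate, F_u = 58 ksi): end bolts L_c = 2.3125 − 1.125/2 = 1.75, R_n = min(1.2×1.75×0.25×58, 2.4×1×0.25×58) = 30.45 kips/bolt; interior L_c = 3.5625 − 1.125 = 2.4375, R_n = 34.8 kips/bolt. φR_n = 0.75 × (3×30.45 + 3×34.8) = 146.8 kips.
Governing: min(593.8, 146.8) = 146.8 kips → bearing.

146.8 kips (bearing governs)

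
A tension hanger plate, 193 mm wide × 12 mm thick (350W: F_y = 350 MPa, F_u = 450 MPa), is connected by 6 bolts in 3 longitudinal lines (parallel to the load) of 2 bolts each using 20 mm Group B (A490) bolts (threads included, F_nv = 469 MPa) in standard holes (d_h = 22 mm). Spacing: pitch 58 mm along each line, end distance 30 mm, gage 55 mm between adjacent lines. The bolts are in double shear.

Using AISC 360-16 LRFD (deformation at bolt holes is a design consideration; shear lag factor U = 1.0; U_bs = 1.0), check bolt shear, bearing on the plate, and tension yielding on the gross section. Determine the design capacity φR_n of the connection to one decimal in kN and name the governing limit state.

Bolt shear: A_b = π(20)²/4 = 314.16 mm². φR_n = 0.75 × 469 × 314.16 × 6 × 2 = 1326.1 kN.
Bearing (12 mm plate, F_u = 450 MPa): end bolts L_c = 30 − 22/2 = 19, R_n = min(1.2×19×12×450, 2.4×20×12×450) = 123.12 kN/bolt; interior L_c = 58 − 22 = 36, R_n = 233.28 kN/bolt. φR_n = 0.75 × (3×123.12 + 3×233.28) = 801.9 kN.
Tension yield (gross): A_g = 193×12 = 2316 mm². φR_n = 0.90 × 350 × 2316 = 729.5 kN.
Governing: min(1326.1, 801.9, 729.5) = 729.5 kN → gross-section yield.

729.5 kN (gross-section yield governs)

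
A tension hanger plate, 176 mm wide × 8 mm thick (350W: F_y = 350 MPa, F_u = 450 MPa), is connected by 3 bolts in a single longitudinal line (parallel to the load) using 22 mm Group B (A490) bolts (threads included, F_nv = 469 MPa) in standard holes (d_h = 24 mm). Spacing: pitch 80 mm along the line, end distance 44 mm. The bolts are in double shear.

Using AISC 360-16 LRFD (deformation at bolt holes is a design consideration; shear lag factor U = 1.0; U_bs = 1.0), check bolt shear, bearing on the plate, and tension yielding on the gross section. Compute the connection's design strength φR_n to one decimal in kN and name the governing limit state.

388.8 kN (bearing governs)

Bolt shear: A_b = π(22)²/4 = 380.13 mm². φR_n = 0.75 × 469 × 380.13 × 3 × 2 = 802.3 kN.
Bearing (8 mm plate, F_u = 450 MPa): end bolts L_c = 44 − 24/2 = 32, R_n = min(1.2×32×8×450, 2.4×22×8×450) = 138.24 kN/bolt; interior L_c = 80 − 24 = 56, R_n = 190.08 kN/bolt. φR_n = 0.75 × (1×138.24 + 2×190.08) = 388.8 kN.
Tension yield (gross): A_g = 176×8 = 1408 mm². φR_n = 0.90 × 350 × 1408 = 443.5 kN.
Governing: min(802.3, 388.8, 443.5) = 388.8 kN → bearing.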